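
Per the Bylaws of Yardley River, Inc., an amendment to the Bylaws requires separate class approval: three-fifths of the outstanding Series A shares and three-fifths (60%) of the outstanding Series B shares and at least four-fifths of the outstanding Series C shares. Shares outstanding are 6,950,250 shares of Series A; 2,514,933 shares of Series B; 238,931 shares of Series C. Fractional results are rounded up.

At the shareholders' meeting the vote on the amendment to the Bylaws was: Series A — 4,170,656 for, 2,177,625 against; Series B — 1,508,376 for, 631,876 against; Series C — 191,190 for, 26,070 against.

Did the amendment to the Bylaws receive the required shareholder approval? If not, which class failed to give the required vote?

Not approved — the Series B shares did not give the required vote.

Series A: 3/5 of 6950250 = 4170150; 4,170,150 required, 4,170,656 in favor — approved.
Series B: 3/5 of 2514933 = 1508959.80, rounded up to 1508960; 1,508,960 required, 1,508,376 in favor — not approved.
Series C: 4/5 of 238931 = 191144.80, rounded up to 191145; 191,145 required, 191,190 in favor — approved.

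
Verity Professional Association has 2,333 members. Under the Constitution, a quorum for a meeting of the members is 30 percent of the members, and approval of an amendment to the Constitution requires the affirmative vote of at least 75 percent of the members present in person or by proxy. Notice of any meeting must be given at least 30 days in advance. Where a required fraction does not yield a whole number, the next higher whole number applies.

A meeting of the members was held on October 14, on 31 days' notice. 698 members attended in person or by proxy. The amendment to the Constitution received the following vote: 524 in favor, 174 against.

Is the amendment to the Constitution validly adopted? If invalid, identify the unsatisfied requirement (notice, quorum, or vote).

Notice: 31 days given; 30 required. Satisfied.
Quorum: 30% of 2,333 = 699.90, rounded up to 700; 698 present. Not satisfied.
Vote: requires three-fourths of those present (698); 3/4 of 698 = 523.50, rounded up to 524, so 524 needed; 524 in favor. Satisfied.

Invalid — quorum requirement not satisfied.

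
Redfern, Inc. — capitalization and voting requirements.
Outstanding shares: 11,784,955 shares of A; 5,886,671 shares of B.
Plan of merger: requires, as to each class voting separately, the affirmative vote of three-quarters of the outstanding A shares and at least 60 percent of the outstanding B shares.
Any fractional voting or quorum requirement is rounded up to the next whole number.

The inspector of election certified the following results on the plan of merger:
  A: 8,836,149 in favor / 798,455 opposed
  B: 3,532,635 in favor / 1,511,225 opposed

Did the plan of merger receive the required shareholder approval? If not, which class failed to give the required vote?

Not approved — the A shares did not give the required vote.

A: 3/4 of 11784955 = 8838716.25, rounded up to 8838717; 8,838,717 required, 8,836,149 in favor — not approved.
B: 3/5 of 5886671 = 3532002.60, rounded up to 3532003; 3,532,003 required, 3,532,635 in favor — approved.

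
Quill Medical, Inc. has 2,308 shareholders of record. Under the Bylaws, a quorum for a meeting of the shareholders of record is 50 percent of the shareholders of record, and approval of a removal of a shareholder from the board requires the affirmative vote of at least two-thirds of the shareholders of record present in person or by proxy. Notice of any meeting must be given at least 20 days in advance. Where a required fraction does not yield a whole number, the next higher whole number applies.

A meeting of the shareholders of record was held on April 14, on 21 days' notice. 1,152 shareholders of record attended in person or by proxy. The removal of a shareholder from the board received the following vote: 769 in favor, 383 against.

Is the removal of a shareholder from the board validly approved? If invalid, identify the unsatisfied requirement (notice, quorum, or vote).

Notice: 21 days given; 20 required. Satisfied.
Quorum: 50% of 2,308 = 1,154; 1,152 present. Not satisfied.
Vote: requires two-thirds of those present (1,152); 2/3 of 1152 = 768, so 768 needed; 769 in favor. Satisfied.

Invalid — quorum requirement not satisfied.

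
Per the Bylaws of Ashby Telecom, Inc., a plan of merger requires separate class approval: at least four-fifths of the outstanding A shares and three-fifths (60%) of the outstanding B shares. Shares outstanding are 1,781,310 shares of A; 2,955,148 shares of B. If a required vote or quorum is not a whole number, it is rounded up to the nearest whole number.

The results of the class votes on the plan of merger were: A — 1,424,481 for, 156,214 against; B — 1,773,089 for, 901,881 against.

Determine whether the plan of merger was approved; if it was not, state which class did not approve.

Not approved — the A shares did not give the required vote.

A: 4/5 of 1781310 = 1425048; 1,425,048 required, 1,424,481 in favor — not approved.
B: 3/5 of 2955148 = 1773088.80, rounded up to 1773089; 1,773,089 required, 1,773,089 in favor — approved.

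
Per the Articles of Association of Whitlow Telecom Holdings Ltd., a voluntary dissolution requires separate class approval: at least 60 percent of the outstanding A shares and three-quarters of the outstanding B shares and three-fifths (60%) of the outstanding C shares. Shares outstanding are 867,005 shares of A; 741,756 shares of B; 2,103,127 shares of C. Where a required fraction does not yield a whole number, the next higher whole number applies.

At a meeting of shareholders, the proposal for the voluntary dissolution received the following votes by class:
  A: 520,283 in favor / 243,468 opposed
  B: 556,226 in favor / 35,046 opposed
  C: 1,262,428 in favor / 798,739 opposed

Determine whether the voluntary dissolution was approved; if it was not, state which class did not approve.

A: 3/5 of 867005 = 520203; 520,203 required, 520,283 in favor — approved.
B: 3/4 of 741756 = 556317; 556,317 required, 556,226 in favor — not approved.
C: 3/5 of 2103127 = 1261876.20, rounded up to 1261877; 1,261,877 required, 1,262,428 in favor — approved.

Not approved — the B shares did not give the required vote.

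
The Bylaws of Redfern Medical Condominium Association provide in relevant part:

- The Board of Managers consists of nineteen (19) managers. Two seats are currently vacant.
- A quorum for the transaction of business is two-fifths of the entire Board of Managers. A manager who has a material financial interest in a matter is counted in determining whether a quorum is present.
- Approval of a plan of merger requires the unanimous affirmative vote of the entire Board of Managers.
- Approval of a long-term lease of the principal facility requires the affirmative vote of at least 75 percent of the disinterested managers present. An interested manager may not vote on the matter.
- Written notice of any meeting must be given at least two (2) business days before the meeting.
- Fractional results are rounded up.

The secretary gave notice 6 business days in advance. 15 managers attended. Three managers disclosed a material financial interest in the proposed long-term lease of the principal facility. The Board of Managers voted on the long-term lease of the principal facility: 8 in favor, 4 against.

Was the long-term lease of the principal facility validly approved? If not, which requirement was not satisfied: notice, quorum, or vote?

Notice: 6 business days given; 2 required (6 ≥ 2). Satisfied.
Quorum: 15 present (interested managers count toward quorum); quorum is 8. Satisfied.
Vote: the long-term lease of the principal facility requires three-fourths of the disinterested managers present (15 − 3 = 12). 3/4 of 12 = 9, so 9 affirmative votes are needed; 8 voted in favor. Not satisfied.

Invalid — vote requirement not satisfied.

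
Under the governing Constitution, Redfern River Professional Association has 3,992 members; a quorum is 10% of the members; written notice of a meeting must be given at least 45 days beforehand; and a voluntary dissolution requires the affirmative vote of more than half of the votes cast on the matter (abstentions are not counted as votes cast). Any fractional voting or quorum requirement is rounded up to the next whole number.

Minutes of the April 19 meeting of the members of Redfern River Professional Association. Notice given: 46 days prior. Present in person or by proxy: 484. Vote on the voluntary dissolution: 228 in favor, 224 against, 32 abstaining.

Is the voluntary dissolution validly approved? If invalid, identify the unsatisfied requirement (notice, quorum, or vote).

Notice: 46 days given; 45 required. Satisfied.
Quorum: 10% of 3,992 = 399.20, rounded up to 400; 484 present. Satisfied.
Vote: requires a majority of the votes cast (484 − 32 abstaining = 452); a majority of 452 is 227, so 227 needed; 228 in favor. Satisfied.

Valid — all requirements satisfied.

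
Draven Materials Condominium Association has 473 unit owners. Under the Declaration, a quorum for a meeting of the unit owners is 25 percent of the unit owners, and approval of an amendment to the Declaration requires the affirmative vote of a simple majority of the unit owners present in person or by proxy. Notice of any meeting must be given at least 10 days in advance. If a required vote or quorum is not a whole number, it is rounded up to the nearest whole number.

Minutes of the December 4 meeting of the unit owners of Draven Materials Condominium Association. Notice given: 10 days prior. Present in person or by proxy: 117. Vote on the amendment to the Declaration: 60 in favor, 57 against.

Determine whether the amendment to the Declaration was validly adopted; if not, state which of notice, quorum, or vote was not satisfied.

Invalid — quorum requirement not satisfied.

Notice: 10 days given; 10 required. Satisfied.
Quorum: 25% of 473 = 118.25, rounded up to 119; 117 present. Not satisfied.
Vote: requires a majority of those present (117); a majority of 117 is 59, so 59 needed; 60 in favor. Satisfied.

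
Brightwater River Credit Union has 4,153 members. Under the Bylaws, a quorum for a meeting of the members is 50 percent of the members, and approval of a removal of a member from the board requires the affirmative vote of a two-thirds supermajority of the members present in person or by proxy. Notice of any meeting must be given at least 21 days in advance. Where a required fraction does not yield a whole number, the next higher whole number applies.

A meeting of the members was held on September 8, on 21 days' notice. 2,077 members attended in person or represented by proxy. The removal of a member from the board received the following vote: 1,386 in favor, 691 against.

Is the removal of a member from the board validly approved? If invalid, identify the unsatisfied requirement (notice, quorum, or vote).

Valid — all requirements satisfied.

Notice: 21 days given; 21 required. Satisfied.
Quorum: 50% of 4,153 = 2,076.50, rounded up to 2,077; 2,077 present. Satisfied.
Vote: requires two-thirds of those present (2,077); 2/3 of 2077 = 1384.67, rounded up to 1385, so 1,385 needed; 1,386 in favor. Satisfied.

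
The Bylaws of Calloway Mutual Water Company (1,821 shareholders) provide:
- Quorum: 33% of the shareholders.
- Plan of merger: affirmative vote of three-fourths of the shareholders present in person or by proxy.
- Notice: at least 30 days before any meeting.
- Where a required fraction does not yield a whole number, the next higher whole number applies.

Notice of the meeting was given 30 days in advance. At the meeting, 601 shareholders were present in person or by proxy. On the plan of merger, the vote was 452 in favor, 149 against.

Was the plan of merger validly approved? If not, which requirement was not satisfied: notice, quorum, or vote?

Notice: 30 days given; 30 required. Satisfied.
Quorum: 33% of 1,821 = 600.93, rounded up to 601; 601 present. Satisfied.
Vote: requires three-fourths of those present (601); 3/4 of 601 = 450.75, rounded up to 451, so 451 needed; 452 in favor. Satisfied.

Valid — all requirements satisfied.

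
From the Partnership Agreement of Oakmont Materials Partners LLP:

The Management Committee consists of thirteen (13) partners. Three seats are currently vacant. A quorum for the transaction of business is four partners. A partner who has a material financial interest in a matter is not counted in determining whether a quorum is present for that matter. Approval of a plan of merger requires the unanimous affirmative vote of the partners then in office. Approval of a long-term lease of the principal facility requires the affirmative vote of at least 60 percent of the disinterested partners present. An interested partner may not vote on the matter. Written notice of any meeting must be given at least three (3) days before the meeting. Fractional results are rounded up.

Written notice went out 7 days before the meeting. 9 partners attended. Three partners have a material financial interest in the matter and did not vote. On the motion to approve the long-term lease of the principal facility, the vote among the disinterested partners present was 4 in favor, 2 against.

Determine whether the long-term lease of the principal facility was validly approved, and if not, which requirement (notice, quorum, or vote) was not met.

Notice: 7 days given; 3 required (7 ≥ 3). Satisfied.
Quorum: 9 present, but the 3 interested partners do not count, leaving 6. Quorum is 4. Satisfied.
Vote: the long-term lease of the principal facility requires three-fifths of the disinterested partners present (9 − 3 = 6). 3/5 of 6 = 3.60, rounded up to 4, so 4 affirmative votes are needed; 4 voted in favor. Satisfied.

Valid — all requirements satisfied.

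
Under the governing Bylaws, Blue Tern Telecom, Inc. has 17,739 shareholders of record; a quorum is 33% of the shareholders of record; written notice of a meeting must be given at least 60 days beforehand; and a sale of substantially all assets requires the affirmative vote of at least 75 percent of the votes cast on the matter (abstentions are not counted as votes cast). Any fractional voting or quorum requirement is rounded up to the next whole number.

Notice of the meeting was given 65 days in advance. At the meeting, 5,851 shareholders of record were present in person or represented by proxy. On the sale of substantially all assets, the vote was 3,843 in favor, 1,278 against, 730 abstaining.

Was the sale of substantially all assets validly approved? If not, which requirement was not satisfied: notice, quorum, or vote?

Invalid — quorum requirement not satisfied.

Notice: 65 days given; 60 required. Satisfied.
Quorum: 33% of 17,739 = 5,853.87, rounded up to 5,854; 5,851 present. Not satisfied.
Vote: requires three-fourths of the votes cast (5,851 − 730 abstaining = 5,121); 3/4 of 5121 = 3840.75, rounded up to 3841, so 3,841 needed; 3,843 in favor. Satisfied.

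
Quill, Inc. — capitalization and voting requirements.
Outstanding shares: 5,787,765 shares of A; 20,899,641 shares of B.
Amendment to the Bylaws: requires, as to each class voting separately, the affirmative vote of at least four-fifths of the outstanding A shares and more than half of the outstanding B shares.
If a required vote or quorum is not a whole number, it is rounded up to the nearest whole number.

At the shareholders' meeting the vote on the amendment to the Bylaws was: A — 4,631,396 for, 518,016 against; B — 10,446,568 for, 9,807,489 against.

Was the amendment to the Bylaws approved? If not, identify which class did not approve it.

Not approved — the B shares did not give the required vote.

A: 4/5 of 5787765 = 4630212; 4,630,212 required, 4,631,396 in favor — approved.
B: a majority of 20899641 is 10449821; 10,449,821 required, 10,446,568 in favor — not approved.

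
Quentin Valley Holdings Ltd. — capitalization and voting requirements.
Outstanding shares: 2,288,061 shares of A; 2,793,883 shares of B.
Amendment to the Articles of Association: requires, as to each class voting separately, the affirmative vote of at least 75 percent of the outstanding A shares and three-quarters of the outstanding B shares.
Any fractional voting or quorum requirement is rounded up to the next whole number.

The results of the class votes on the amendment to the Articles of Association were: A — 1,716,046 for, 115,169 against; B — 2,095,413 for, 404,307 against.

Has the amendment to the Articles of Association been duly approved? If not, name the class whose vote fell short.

Approved — every class gave the required vote.

A: 3/4 of 2288061 = 1716045.75, rounded up to 1716046; 1,716,046 required, 1,716,046 in favor — approved.
B: 3/4 of 2793883 = 2095412.25, rounded up to 2095413; 2,095,413 required, 2,095,413 in favor — approved.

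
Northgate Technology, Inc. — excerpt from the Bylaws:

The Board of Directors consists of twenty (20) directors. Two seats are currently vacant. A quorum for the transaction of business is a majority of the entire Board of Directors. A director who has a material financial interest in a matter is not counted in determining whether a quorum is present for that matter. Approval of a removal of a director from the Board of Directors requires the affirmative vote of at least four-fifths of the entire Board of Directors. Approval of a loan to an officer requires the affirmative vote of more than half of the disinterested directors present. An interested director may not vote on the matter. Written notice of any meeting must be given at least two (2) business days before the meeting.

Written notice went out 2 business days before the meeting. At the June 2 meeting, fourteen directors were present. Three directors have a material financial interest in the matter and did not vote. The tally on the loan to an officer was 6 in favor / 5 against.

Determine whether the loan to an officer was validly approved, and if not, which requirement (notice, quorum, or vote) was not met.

Notice: 2 business days given; 2 required (2 ≥ 2). Satisfied.
Quorum: 14 present, but the 3 interested directors do not count, leaving 11. Quorum is 11. Satisfied.
Vote: the loan to an officer requires a majority of the disinterested directors present (14 − 3 = 11). A majority of 11 is 6, so 6 affirmative votes are needed; 6 voted in favor. Satisfied.

Valid — all requirements satisfied.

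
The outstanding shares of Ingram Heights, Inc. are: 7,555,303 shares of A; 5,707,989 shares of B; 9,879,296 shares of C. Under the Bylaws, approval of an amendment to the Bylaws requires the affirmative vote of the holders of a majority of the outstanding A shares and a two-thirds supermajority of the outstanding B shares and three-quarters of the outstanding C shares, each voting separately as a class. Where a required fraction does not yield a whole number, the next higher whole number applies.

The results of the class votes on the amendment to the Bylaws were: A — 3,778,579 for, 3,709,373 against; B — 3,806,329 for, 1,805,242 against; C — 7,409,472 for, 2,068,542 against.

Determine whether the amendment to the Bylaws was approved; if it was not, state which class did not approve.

A: a majority of 7555303 is 3777652; 3,777,652 required, 3,778,579 in favor — approved.
B: 2/3 of 5707989 = 3805326; 3,805,326 required, 3,806,329 in favor — approved.
C: 3/4 of 9879296 = 7409472; 7,409,472 required, 7,409,472 in favor — approved.

Approved — every class gave the required vote.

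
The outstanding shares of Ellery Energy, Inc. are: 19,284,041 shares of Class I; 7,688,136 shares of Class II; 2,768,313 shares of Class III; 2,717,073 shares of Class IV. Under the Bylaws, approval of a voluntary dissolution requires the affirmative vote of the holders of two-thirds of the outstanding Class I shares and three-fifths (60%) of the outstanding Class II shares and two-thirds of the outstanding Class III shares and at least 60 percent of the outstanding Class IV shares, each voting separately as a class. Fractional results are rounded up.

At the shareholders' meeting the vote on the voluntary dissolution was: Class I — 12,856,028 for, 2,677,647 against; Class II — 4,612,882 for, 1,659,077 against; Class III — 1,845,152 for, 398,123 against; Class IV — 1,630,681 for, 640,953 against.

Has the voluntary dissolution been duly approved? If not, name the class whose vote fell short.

Not approved — the Class III shares did not give the required vote.

Class I: 2/3 of 19284041 = 12856027.33, rounded up to 12856028; 12,856,028 required, 12,856,028 in favor — approved.
Class II: 3/5 of 7688136 = 4612881.60, rounded up to 4612882; 4,612,882 required, 4,612,882 in favor — approved.
Class III: 2/3 of 2768313 = 1845542; 1,845,542 required, 1,845,152 in favor — not approved.
Class IV: 3/5 of 2717073 = 1630243.80, rounded up to 1630244; 1,630,244 required, 1,630,681 in favor — approved.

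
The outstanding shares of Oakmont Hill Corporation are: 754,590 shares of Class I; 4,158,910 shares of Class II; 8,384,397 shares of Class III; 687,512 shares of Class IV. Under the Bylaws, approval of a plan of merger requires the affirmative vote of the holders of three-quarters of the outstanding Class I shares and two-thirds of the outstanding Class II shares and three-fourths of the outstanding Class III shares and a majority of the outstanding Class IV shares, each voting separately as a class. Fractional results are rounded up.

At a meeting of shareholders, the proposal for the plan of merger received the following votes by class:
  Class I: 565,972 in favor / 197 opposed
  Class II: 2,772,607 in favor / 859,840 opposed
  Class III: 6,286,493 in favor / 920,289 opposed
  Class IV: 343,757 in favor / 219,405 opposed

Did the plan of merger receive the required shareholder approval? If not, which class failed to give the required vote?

Class I: 3/4 of 754590 = 565942.50, rounded up to 565943; 565,943 required, 565,972 in favor — approved.
Class II: 2/3 of 4158910 = 2772606.67, rounded up to 2772607; 2,772,607 required, 2,772,607 in favor — approved.
Class III: 3/4 of 8384397 = 6288297.75, rounded up to 6288298; 6,288,298 required, 6,286,493 in favor — not approved.
Class IV: a majority of 687512 is 343757; 343,757 required, 343,757 in favor — approved.

Not approved — the Class III shares did not give the required vote.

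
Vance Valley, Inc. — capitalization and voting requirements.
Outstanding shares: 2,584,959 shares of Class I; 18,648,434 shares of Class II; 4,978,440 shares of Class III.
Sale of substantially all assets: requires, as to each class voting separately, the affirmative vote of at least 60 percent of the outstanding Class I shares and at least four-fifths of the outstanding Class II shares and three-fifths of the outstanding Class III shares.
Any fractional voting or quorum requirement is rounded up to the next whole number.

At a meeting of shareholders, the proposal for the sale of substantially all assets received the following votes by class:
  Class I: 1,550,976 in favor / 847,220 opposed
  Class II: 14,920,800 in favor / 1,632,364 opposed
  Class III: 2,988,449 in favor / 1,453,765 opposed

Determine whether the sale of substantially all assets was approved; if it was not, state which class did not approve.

Class I: 3/5 of 2584959 = 1550975.40, rounded up to 1550976; 1,550,976 required, 1,550,976 in favor — approved.
Class II: 4/5 of 18648434 = 14918747.20, rounded up to 14918748; 14,918,748 required, 14,920,800 in favor — approved.
Class III: 3/5 of 4978440 = 2987064; 2,987,064 required, 2,988,449 in favor — approved.

Approved — every class gave the required vote.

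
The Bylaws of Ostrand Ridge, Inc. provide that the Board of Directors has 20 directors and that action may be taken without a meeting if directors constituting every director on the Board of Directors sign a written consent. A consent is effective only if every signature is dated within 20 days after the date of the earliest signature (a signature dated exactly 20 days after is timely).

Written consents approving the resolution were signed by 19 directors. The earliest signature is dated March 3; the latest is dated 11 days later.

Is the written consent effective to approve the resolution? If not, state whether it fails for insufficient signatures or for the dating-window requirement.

Signatures required: every one of 20 — unanimous means all 20, so 20 needed; 19 signed. Insufficient.
Dating window: the latest signature is 11 days after the earliest; the limit is 20 days. Within the window.

Not effective — insufficient signatures.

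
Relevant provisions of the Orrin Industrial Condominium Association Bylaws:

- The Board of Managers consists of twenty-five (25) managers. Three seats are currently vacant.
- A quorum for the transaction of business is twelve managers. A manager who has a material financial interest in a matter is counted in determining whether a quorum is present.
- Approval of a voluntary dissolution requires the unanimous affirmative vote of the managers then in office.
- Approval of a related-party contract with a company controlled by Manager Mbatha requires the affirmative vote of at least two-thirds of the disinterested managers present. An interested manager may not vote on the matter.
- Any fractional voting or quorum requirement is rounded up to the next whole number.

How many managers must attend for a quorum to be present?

The quorum is fixed at 12.

12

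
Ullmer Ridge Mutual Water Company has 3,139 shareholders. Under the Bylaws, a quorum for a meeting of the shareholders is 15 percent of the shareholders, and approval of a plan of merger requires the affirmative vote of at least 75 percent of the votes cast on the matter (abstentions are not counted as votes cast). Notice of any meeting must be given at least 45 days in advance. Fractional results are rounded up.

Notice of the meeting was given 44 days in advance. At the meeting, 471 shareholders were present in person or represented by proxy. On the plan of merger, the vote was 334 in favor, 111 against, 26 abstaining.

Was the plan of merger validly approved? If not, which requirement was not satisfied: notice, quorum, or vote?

Invalid — notice requirement not satisfied.

Notice: 44 days given; 45 required. Not satisfied.
Quorum: 15% of 3,139 = 470.85, rounded up to 471; 471 present. Satisfied.
Vote: requires three-fourths of the votes cast (471 − 26 abstaining = 445); 3/4 of 445 = 333.75, rounded up to 334, so 334 needed; 334 in favor. Satisfied.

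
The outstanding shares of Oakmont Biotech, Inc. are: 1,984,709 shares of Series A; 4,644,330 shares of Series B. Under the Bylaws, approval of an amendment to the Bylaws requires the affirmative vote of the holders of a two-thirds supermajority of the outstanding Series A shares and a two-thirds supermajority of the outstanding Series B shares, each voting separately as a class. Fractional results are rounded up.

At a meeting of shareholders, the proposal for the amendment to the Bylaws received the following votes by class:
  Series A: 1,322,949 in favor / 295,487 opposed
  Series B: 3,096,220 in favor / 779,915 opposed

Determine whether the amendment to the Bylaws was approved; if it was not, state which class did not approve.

Not approved — the Series A shares did not give the required vote.

Series A: 2/3 of 1984709 = 1323139.33, rounded up to 1323140; 1,323,140 required, 1,322,949 in favor — not approved.
Series B: 2/3 of 4644330 = 3096220; 3,096,220 required, 3,096,220 in favor — approved.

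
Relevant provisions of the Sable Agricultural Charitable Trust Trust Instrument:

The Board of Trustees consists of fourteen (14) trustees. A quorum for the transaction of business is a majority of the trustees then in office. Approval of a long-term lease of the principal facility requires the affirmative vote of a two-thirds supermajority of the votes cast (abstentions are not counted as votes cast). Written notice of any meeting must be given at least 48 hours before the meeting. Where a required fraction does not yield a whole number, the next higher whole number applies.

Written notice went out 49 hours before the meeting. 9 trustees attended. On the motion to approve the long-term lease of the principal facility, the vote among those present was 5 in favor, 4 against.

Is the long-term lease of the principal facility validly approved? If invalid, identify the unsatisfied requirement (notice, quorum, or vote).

Invalid — vote requirement not satisfied.

Notice: 49 hours given; 48 required (49 ≥ 48). Satisfied.
Quorum: 9 present; quorum is 8. Satisfied.
Vote: the long-term lease of the principal facility requires two-thirds of the votes cast (9). 2/3 of 9 = 6, so 6 affirmative votes are needed; 5 voted in favor. Not satisfied.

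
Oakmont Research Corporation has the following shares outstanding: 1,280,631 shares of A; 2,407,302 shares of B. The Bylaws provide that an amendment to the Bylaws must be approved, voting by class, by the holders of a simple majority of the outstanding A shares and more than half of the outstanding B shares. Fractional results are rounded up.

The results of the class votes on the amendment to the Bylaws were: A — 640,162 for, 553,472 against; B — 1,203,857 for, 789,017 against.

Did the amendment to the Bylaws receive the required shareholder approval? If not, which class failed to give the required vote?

A: a majority of 1280631 is 640316; 640,316 required, 640,162 in favor — not approved.
B: a majority of 2407302 is 1203652; 1,203,652 required, 1,203,857 in favor — approved.

Not approved — the A shares did not give the required vote.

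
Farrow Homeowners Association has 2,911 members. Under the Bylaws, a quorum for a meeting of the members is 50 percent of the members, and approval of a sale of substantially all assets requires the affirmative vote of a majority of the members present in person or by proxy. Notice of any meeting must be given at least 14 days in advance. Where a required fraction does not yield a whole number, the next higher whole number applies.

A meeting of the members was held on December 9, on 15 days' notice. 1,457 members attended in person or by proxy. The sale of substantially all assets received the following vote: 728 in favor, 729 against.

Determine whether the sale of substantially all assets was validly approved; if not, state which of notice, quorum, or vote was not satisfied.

Notice: 15 days given; 14 required. Satisfied.
Quorum: 50% of 2,911 = 1,455.50, rounded up to 1,456; 1,457 present. Satisfied.
Vote: requires a majority of those present (1,457); a majority of 1457 is 729, so 729 needed; 728 in favor. Not satisfied.

Invalid — vote requirement not satisfied.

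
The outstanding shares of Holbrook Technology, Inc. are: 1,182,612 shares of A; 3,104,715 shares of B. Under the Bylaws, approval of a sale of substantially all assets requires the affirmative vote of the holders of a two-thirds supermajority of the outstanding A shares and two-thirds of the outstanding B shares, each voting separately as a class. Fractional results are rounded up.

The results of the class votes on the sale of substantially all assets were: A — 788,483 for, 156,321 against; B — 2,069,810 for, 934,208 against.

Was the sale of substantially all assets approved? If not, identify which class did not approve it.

A: 2/3 of 1182612 = 788408; 788,408 required, 788,483 in favor — approved.
B: 2/3 of 3104715 = 2069810; 2,069,810 required, 2,069,810 in favor — approved.

Approved — every class gave the required vote.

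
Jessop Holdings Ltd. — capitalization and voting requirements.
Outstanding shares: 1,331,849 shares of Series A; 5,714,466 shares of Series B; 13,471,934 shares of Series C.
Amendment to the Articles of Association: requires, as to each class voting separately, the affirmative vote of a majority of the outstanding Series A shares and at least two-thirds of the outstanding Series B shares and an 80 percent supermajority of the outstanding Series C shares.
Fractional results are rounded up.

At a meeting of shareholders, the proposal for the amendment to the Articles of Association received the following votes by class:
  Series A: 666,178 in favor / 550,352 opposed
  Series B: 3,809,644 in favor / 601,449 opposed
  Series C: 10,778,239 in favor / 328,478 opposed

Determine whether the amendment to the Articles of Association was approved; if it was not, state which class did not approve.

Series A: a majority of 1331849 is 665925; 665,925 required, 666,178 in favor — approved.
Series B: 2/3 of 5714466 = 3809644; 3,809,644 required, 3,809,644 in favor — approved.
Series C: 4/5 of 13471934 = 10777547.20, rounded up to 10777548; 10,777,548 required, 10,778,239 in favor — approved.

Approved — every class gave the required vote.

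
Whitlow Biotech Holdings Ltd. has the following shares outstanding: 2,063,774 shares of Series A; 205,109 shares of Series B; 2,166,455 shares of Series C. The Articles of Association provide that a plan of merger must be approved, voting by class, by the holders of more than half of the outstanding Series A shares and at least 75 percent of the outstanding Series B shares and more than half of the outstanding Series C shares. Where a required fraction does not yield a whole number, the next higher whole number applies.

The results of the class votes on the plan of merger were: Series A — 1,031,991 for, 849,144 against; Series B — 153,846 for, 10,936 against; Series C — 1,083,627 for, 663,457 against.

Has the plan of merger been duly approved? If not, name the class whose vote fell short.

Series A: a majority of 2063774 is 1031888; 1,031,888 required, 1,031,991 in favor — approved.
Series B: 3/4 of 205109 = 153831.75, rounded up to 153832; 153,832 required, 153,846 in favor — approved.
Series C: a majority of 2166455 is 1083228; 1,083,228 required, 1,083,627 in favor — approved.

Approved — every class gave the required vote.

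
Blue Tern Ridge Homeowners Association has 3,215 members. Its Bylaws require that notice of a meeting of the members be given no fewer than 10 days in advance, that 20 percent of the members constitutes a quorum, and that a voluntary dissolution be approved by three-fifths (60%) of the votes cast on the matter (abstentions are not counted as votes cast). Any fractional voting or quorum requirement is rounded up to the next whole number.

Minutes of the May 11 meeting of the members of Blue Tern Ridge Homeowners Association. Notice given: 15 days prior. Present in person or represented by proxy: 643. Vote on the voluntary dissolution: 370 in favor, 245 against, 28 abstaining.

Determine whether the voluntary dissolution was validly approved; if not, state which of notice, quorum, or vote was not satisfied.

Notice: 15 days given; 10 required. Satisfied.
Quorum: 20% of 3,215 = 643; 643 present. Satisfied.
Vote: requires three-fifths of the votes cast (643 − 28 abstaining = 615); 3/5 of 615 = 369, so 369 needed; 370 in favor. Satisfied.

Valid — all requirements satisfied.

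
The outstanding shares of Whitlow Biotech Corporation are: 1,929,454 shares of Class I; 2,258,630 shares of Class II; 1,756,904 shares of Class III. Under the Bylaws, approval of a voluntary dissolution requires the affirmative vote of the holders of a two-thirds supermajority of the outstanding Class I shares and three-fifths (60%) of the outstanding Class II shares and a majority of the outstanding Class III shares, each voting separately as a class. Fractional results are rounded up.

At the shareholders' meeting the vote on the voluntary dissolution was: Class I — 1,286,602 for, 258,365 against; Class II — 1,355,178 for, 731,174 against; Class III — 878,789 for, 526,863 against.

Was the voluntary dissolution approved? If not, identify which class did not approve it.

Class I: 2/3 of 1929454 = 1286302.67, rounded up to 1286303; 1,286,303 required, 1,286,602 in favor — approved.
Class II: 3/5 of 2258630 = 1355178; 1,355,178 required, 1,355,178 in favor — approved.
Class III: a majority of 1756904 is 878453; 878,453 required, 878,789 in favor — approved.

Approved — every class gave the required vote.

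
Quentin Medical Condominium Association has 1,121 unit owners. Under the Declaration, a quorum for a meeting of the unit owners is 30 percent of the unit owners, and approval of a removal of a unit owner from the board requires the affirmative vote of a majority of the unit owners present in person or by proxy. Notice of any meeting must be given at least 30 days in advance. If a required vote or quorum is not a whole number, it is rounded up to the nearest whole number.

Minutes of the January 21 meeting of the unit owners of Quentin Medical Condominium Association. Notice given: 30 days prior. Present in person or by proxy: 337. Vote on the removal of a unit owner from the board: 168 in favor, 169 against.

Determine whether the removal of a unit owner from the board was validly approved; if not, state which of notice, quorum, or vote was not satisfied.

Invalid — vote requirement not satisfied.

Notice: 30 days given; 30 required. Satisfied.
Quorum: 30% of 1,121 = 336.30, rounded up to 337; 337 present. Satisfied.
Vote: requires a majority of those present (337); a majority of 337 is 169, so 169 needed; 168 in favor. Not satisfied.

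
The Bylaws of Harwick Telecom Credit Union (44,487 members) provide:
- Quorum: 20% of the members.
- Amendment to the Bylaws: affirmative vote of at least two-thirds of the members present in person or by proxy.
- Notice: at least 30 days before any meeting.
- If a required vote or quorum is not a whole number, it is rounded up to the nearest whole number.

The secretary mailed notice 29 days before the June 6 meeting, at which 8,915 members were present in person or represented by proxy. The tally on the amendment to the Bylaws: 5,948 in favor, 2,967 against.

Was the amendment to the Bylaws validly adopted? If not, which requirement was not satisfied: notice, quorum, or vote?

Invalid — notice requirement not satisfied.

Notice: 29 days given; 30 required. Not satisfied.
Quorum: 20% of 44,487 = 8,897.40, rounded up to 8,898; 8,915 present. Satisfied.
Vote: requires two-thirds of those present (8,915); 2/3 of 8915 = 5943.33, rounded up to 5944, so 5,944 needed; 5,948 in favor. Satisfied.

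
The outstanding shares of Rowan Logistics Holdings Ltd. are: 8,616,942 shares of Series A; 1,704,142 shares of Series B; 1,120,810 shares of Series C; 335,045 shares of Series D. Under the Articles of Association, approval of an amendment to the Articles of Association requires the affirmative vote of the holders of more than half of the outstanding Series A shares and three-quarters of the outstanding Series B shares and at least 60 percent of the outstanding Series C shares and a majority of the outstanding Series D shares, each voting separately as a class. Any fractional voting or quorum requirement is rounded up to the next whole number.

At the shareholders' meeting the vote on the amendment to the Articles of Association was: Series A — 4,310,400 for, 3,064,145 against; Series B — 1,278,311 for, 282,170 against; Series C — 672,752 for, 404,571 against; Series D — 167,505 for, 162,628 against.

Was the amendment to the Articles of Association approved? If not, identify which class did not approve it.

Not approved — the Series D shares did not give the required vote.

Series A: a majority of 8616942 is 4308472; 4,308,472 required, 4,310,400 in favor — approved.
Series B: 3/4 of 1704142 = 1278106.50, rounded up to 1278107; 1,278,107 required, 1,278,311 in favor — approved.
Series C: 3/5 of 1120810 = 672486; 672,486 required, 672,752 in favor — approved.
Series D: a majority of 335045 is 167523; 167,523 required, 167,505 in favor — not approved.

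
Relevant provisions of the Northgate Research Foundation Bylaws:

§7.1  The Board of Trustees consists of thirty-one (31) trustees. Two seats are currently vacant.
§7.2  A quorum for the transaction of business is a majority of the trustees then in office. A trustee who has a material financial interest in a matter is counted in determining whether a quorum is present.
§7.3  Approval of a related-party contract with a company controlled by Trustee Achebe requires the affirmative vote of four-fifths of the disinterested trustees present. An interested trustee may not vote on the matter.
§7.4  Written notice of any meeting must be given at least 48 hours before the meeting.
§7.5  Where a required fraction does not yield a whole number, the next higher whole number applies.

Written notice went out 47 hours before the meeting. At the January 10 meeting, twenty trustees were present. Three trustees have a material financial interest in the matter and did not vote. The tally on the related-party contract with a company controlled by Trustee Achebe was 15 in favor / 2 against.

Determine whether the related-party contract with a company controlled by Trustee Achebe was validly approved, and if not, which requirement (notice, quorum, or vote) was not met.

Notice: 47 hours given; 48 required (47 < 48). Not satisfied.
Quorum: 20 present (interested trustees count toward quorum); quorum is 15. Satisfied.
Vote: the related-party contract with a company controlled by Trustee Achebe requires four-fifths of the disinterested trustees present (20 − 3 = 17). 4/5 of 17 = 13.60, rounded up to 14, so 14 affirmative votes are needed; 15 voted in favor. Satisfied.

Invalid — notice requirement not satisfied.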